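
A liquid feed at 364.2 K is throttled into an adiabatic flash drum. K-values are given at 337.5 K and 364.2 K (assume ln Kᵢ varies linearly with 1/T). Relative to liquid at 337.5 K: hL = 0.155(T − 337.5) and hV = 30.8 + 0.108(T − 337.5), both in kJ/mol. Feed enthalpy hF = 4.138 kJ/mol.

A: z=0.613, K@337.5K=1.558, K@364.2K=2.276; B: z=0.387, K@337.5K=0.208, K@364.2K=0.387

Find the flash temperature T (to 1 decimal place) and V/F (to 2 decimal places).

T = 338.9 K, V/F = 0.13

Adiabatic flash: solve Rachford–Rice at each trial T, then check hF = ψ·hV(T) + (1−ψ)·hL(T).
  T = 337.5 K: K = (1.558, 0.208), RR gives ψ = 0.080, H_out = 2.478 kJ/mol
  T = 364.2 K: K = (2.276, 0.387), RR gives ψ = 0.697, H_out = 24.723 kJ/mol
  T = 350.9 K: K = (1.898, 0.287), RR gives ψ = 0.429, H_out = 15.030 kJ/mol
  T = 344.2 K: K = (1.723, 0.245), RR gives ψ = 0.277, H_out = 9.480 kJ/mol
  T = 340.9 K: K = (1.640, 0.226), RR gives ψ = 0.188, H_out = 6.289 kJ/mol
  T = 339.2 K: K = (1.599, 0.217), RR gives ψ = 0.137, H_out = 4.463 kJ/mol
Linear interpolation between T = 337.5 (H_out = 2.478) and T = 339.2 (H_out = 4.463) on hF = 4.138 gives T ≈ 338.9 K, at which ψ = 0.13.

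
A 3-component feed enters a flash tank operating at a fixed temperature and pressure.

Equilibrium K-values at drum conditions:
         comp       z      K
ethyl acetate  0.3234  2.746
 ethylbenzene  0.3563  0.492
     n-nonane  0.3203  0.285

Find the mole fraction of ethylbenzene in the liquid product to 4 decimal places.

x_ethylbenzene = 0.3846

Let β = V/F and solve Σ zᵢ(Kᵢ−1)/(1+β(Kᵢ−1)) = 0.
g(0) = ΣzᵢKᵢ − 1 = 0.1546 and g(1) = 1 − Σzᵢ/Kᵢ = -0.9658, so a root lies in (0, 1).
Newton iteration, β⁰ = 0.46:
  β = 0.4600: g = -0.26430, g' = -0.8234 → β = 0.1390
  β = 0.1390: g = 0.00534, g' = -0.9467 → β = 0.1446
  β = 0.1446: g = 0.00002, g' = -0.9392 → β = 0.1447
Converged at β = 0.1447.
Compositions from xᵢ = zᵢ/(1+β(Kᵢ−1)), yᵢ = Kᵢxᵢ:
  ethyl acetate: x = 0.2582, y = 0.7090
  ethylbenzene: x = 0.3846, y = 0.1892
  n-nonane: x = 0.3573, y = 0.1018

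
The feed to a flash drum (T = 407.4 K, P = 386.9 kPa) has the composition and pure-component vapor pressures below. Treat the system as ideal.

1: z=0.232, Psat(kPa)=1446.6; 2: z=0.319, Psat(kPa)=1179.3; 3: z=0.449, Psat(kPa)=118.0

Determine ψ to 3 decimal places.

ψ = 0.598

Raoult's law: Kᵢ = Pᵢˢᵃᵗ/P = Pᵢˢᵃᵗ/386.9.
  K_1 = 1446.6/386.9 = 3.73895, K_2 = 1179.3/386.9 = 3.04807, K_3 = 118.0/386.9 = 0.30499
Newton–Raphson from ψ = 0.5:
  ψ = 0.500: g = 0.1127, g' = -1.146 → ψ = 0.598
Converged at ψ = 0.598.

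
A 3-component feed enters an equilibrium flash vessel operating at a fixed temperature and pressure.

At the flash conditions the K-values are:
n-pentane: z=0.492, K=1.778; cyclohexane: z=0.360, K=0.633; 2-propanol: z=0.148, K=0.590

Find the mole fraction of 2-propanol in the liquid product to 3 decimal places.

Iterate (Newton) starting at V/F = 0.4:
  V/F = 0.400: g = 0.0645, g' = -0.275 → V/F = 0.634
  V/F = 0.634: g = 0.0021, g' = -0.261 → V/F = 0.642
Converged at V/F = 0.642.
Compositions from xᵢ = zᵢ/(1+V/F(Kᵢ−1)), yᵢ = Kᵢxᵢ:
  n-pentane: x = 0.328, y = 0.583
  cyclohexane: x = 0.471, y = 0.298
  2-propanol: x = 0.201, y = 0.119

x_2-propanol = 0.201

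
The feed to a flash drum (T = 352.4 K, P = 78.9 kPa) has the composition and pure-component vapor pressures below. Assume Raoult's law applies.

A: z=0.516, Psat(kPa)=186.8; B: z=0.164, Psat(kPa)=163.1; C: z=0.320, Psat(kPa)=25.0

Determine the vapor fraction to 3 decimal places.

ψ = 0.747

Raoult's law: Kᵢ = Pᵢˢᵃᵗ/P = Pᵢˢᵃᵗ/78.9.
  K_A = 186.8/78.9 = 2.36755, K_B = 163.1/78.9 = 2.06717, K_C = 25.0/78.9 = 0.31686
Rachford–Rice: g(ψ) = Σ zᵢ(Kᵢ−1)/(1+ψ(Kᵢ−1)) = 0.
g(0) = ΣzᵢKᵢ − 1 = 0.662 and g(1) = 1 − Σzᵢ/Kᵢ = -0.307, so a root lies in (0, 1).
Newton–Raphson from ψ = 0.5:
  ψ = 0.500: g = 0.2012, g' = -0.764 → ψ = 0.763
  ψ = 0.763: g = -0.0151, g' = -0.940 → ψ = 0.747
Converged at ψ = 0.747.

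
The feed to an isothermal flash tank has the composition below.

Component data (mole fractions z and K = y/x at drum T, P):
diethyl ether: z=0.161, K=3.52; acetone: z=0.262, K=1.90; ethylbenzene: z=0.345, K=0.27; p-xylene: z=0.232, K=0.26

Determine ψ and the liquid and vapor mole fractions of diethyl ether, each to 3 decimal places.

ψ = 0.174, x_diethyl ether = 0.112, y_diethyl ether = 0.394

Rachford–Rice: g(ψ) = Σ zᵢ(Kᵢ−1)/(1+ψ(Kᵢ−1)) = 0.
Check two-phase: ΣzᵢKᵢ = 1.218 > 1 and Σzᵢ/Kᵢ = 2.354 > 1, so g(0) = 0.218 > 0 and g(1) = -1.354 < 0.
Newton iteration, ψ⁰ = 0.5:
  ψ = 0.500: g = -0.3270, g' = -1.077 → ψ = 0.196
  ψ = 0.196: g = -0.0231, g' = -1.035 → ψ = 0.174
Converged at ψ = 0.174.
Compositions from xᵢ = zᵢ/(1+ψ(Kᵢ−1)), yᵢ = Kᵢxᵢ:
  diethyl ether: x = 0.112, y = 0.394
  acetone: x = 0.226, y = 0.430
  ethylbenzene: x = 0.395, y = 0.107
  p-xylene: x = 0.266, y = 0.069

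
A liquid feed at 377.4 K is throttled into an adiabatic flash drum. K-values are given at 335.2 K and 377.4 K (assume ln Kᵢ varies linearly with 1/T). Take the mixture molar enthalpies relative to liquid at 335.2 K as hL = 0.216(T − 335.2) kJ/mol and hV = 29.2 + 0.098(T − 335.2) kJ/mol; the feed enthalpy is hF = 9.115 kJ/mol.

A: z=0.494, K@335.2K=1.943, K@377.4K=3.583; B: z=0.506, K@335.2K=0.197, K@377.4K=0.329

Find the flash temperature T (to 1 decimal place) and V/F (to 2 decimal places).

Adiabatic flash: solve Rachford–Rice at each trial T, then check hF = ψ·hV(T) + (1−ψ)·hL(T).
  T = 335.2 K: K = (1.943, 0.197), RR gives ψ = 0.079, H_out = 2.295 kJ/mol
  T = 377.4 K: K = (3.583, 0.329), RR gives ψ = 0.540, H_out = 22.202 kJ/mol
  T = 356.3 K: K = (2.687, 0.258), RR gives ψ = 0.366, H_out = 14.339 kJ/mol
  T = 345.8 K: K = (2.298, 0.227), RR gives ψ = 0.249, H_out = 9.249 kJ/mol
  T = 340.5 K: K = (2.116, 0.212), RR gives ψ = 0.173, H_out = 6.090 kJ/mol
  T = 343.1 K: K = (2.204, 0.219), RR gives ψ = 0.212, H_out = 7.705 kJ/mol
  T = 344.5 K: K = (2.252, 0.223), RR gives ψ = 0.232, H_out = 8.521 kJ/mol
Linear interpolation between T = 344.5 (H_out = 8.521) and T = 345.8 (H_out = 9.249) on hF = 9.115 gives T ≈ 345.6 K, at which ψ = 0.25.

T = 345.6 K, V/F = 0.25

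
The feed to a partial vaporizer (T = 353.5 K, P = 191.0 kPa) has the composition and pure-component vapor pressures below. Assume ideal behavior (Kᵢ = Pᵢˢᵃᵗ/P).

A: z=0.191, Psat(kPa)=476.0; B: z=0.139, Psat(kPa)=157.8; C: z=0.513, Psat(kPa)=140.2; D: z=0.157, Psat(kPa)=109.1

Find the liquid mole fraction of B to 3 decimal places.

x_B = 0.142

Raoult's law: Kᵢ = Pᵢˢᵃᵗ/P = Pᵢˢᵃᵗ/191.0.
  K_A = 476.0/191.0 = 2.49215, K_B = 157.8/191.0 = 0.82618, K_C = 140.2/191.0 = 0.73403, K_D = 109.1/191.0 = 0.57120
Material balance + equilibrium reduce to Σ zᵢ(Kᵢ−1)/(1+V/F(Kᵢ−1)) = 0.
Feasibility: ΣzᵢKᵢ = 1.057, Σzᵢ/Kᵢ = 1.219 — both > 1, two phases present.
Newton–Raphson from V/F = 0.61:
  V/F = 0.610: g = -0.1319, g' = -0.226 → V/F = 0.028
  V/F = 0.028: g = 0.0438, g' = -0.463 → V/F = 0.122
  V/F = 0.122: g = 0.0042, g' = -0.379 → V/F = 0.134
Converged at V/F = 0.134.
Compositions from xᵢ = zᵢ/(1+V/F(Kᵢ−1)), yᵢ = Kᵢxᵢ:
  A: x = 0.159, y = 0.397
  B: x = 0.142, y = 0.118
  C: x = 0.532, y = 0.390
  D: x = 0.167, y = 0.095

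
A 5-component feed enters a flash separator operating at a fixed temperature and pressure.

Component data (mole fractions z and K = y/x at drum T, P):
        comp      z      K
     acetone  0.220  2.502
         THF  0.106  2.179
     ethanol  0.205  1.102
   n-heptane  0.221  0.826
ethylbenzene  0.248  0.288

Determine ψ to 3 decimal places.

ψ = 0.445

Material balance + equilibrium reduce to Σ zᵢ(Kᵢ−1)/(1+ψ(Kᵢ−1)) = 0.
g(0) = ΣzᵢKᵢ − 1 = 0.261 and g(1) = 1 − Σzᵢ/Kᵢ = -0.451, so a root lies in (0, 1).
Newton iteration, ψ⁰ = 0.5:
  ψ = 0.500: g = -0.0291, g' = -0.533 → ψ = 0.445
Converged at ψ = 0.445.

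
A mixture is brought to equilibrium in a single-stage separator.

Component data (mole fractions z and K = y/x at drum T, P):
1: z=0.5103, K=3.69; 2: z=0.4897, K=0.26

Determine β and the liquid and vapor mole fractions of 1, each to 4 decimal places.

Let β = V/F and solve Σ zᵢ(Kᵢ−1)/(1+β(Kᵢ−1)) = 0.
Feasibility: ΣzᵢKᵢ = 2.0103, Σzᵢ/Kᵢ = 2.0218 — both > 1, two phases present.
Binary case is linear: z₁(K₁−1)(1+β(K₂−1)) + z₂(K₂−1)(1+β(K₁−1)) = 0
⇒ β = [z₁(K₁−1)+z₂(K₂−1)] / [−(K₁−1)(K₂−1)] = 1.01033/1.99060 = 0.5075
Compositions from xᵢ = zᵢ/(1+β(Kᵢ−1)), yᵢ = Kᵢxᵢ:
  1: x = 0.2157, y = 0.7961
  2: x = 0.7843, y = 0.2039

β = 0.5075, x_1 = 0.2157, y_1 = 0.7961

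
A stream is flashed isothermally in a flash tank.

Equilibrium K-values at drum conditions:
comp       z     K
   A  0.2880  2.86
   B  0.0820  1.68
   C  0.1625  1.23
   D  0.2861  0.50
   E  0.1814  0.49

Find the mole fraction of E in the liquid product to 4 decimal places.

x_E = 0.2568

Material balance + equilibrium reduce to Σ zᵢ(Kᵢ−1)/(1+ψ(Kᵢ−1)) = 0.
Check two-phase: ΣzᵢKᵢ = 1.3933 > 1 and Σzᵢ/Kᵢ = 1.2240 > 1, so g(0) = 0.3933 > 0 and g(1) = -0.2240 < 0.
Iterate (Newton) starting at ψ = 0.5:
  ψ = 0.5000: g = 0.03777, g' = -0.5077 → ψ = 0.5744
  ψ = 0.5744: g = 0.00056, g' = -0.4944 → ψ = 0.5755
Converged at ψ = 0.5755.
Compositions from xᵢ = zᵢ/(1+ψ(Kᵢ−1)), yᵢ = Kᵢxᵢ:
  A: x = 0.1391, y = 0.3978
  B: x = 0.0589, y = 0.0990
  C: x = 0.1435, y = 0.1765
  D: x = 0.4017, y = 0.2008
  E: x = 0.2568, y = 0.1258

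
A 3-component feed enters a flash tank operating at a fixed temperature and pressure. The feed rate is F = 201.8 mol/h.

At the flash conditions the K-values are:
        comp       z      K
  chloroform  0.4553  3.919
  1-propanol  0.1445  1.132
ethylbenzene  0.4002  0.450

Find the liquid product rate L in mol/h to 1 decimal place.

Rachford–Rice: g(V/F) = Σ zᵢ(Kᵢ−1)/(1+V/F(Kᵢ−1)) = 0.
Feasibility: ΣzᵢKᵢ = 2.1280, Σzᵢ/Kᵢ = 1.1332 — both > 1, two phases present.
Newton–Raphson from V/F = 0.5:
  V/F = 0.5000: g = 0.25466, g' = -0.8738 → V/F = 0.7914
  V/F = 0.7914: g = 0.02900, g' = -0.7357 → V/F = 0.8308
  V/F = 0.8308: g = -0.00013, g' = -0.7432 → V/F = 0.8307
Converged at V/F = 0.8307.
Then V = V/F·F = 0.8307·201.8 = 167.6 mol/h and L = F − V = 34.2 mol/h.

L = 34.2 mol/h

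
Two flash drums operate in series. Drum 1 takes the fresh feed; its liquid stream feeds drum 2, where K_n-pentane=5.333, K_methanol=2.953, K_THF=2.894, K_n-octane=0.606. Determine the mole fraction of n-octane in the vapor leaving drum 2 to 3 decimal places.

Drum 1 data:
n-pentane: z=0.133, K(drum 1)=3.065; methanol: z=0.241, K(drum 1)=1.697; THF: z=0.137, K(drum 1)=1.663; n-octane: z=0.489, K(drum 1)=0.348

Drum 1:
Let ψ₁ = V/F and solve Σ zᵢ(Kᵢ−1)/(1+ψ₁(Kᵢ−1)) = 0.
Check two-phase: ΣzᵢKᵢ = 1.215 > 1 and Σzᵢ/Kᵢ = 1.673 > 1, so g(0) = 0.215 > 0 and g(1) = -0.673 < 0.
Newton–Raphson from ψ₁ = 0.37:
  ψ₁ = 0.370: g = -0.0580, g' = -0.656 → ψ₁ = 0.282
Converged at ψ₁ = 0.282.
Drum-1 compositions:
  n-pentane: x = 0.084, y = 0.258
  methanol: x = 0.201, y = 0.342
  THF: x = 0.115, y = 0.192
  n-octane: x = 0.599, y = 0.208
Drum-2 feed = drum-1 liquid: z₂ = (0.0841, 0.2014, 0.1154, 0.5990).
Drum 2:
Rachford–Rice: g(ψ₂) = Σ zᵢ(Kᵢ−1)/(1+ψ₂(Kᵢ−1)) = 0.
g(0) = ΣzᵢKᵢ − 1 = 0.740 and g(1) = 1 − Σzᵢ/Kᵢ = -0.112, so a root lies in (0, 1).
Newton–Raphson from ψ₂ = 0.5:
  ψ₂ = 0.500: g = 0.1325, g' = -0.608 → ψ₂ = 0.718
  ψ₂ = 0.718: g = 0.0159, g' = -0.482 → ψ₂ = 0.751
Converged at ψ₂ = 0.751.
  n-pentane: x = 0.020, y = 0.105
  methanol: x = 0.082, y = 0.241
  THF: x = 0.048, y = 0.138
  n-octane: x = 0.851, y = 0.516

y_n-octane (drum 2) = 0.516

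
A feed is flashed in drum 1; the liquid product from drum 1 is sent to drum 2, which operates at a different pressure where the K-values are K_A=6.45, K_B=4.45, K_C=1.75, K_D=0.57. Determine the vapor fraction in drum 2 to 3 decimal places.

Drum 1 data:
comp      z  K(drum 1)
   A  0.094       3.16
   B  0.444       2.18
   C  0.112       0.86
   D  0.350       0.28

Drum 1:
Let ψ₁ = V/F and solve Σ zᵢ(Kᵢ−1)/(1+ψ₁(Kᵢ−1)) = 0.
g(0) = ΣzᵢKᵢ − 1 = 0.459 and g(1) = 1 − Σzᵢ/Kᵢ = -0.614, so a root lies in (0, 1).
Newton iteration, ψ₁⁰ = 0.5:
  ψ₁ = 0.500: g = 0.0165, g' = -0.791 → ψ₁ = 0.521
Converged at ψ₁ = 0.521.
Drum-1 compositions:
  A: x = 0.044, y = 0.140
  B: x = 0.275, y = 0.600
  C: x = 0.121, y = 0.104
  D: x = 0.560, y = 0.157
Drum-2 feed = drum-1 liquid: z₂ = (0.0442, 0.2750, 0.1208, 0.5599).
Drum 2:
Rachford–Rice: g(ψ₂) = Σ zᵢ(Kᵢ−1)/(1+ψ₂(Kᵢ−1)) = 0.
Check two-phase: ΣzᵢKᵢ = 2.040 > 1 and Σzᵢ/Kᵢ = 1.120 > 1, so g(0) = 1.040 > 0 and g(1) = -0.120 < 0.
Newton iteration, ψ₂⁰ = 0.68:
  ψ₂ = 0.680: g = 0.0545, g' = -0.588 → ψ₂ = 0.773
  ψ₂ = 0.773: g = 0.0019, g' = -0.551 → ψ₂ = 0.776
Converged at ψ₂ = 0.776.
  A: x = 0.008, y = 0.055
  B: x = 0.075, y = 0.333
  C: x = 0.076, y = 0.134
  D: x = 0.840, y = 0.479

V/F (drum 2) = 0.776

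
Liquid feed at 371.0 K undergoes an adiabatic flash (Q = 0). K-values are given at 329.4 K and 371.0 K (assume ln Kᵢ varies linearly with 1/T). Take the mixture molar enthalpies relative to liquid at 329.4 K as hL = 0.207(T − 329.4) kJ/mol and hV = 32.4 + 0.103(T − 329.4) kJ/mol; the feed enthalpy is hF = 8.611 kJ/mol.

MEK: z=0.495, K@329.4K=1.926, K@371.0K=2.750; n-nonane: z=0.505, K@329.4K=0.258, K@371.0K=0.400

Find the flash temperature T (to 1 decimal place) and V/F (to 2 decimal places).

T = 337.3 K, V/F = 0.22

Adiabatic flash: solve Rachford–Rice at each trial T, then check hF = ψ·hV(T) + (1−ψ)·hL(T).
  T = 329.4 K: K = (1.926, 0.258), RR gives ψ = 0.122, H_out = 3.945 kJ/mol
  T = 371.0 K: K = (2.750, 0.400), RR gives ψ = 0.536, H_out = 23.671 kJ/mol
  T = 350.2 K: K = (2.326, 0.325), RR gives ψ = 0.353, H_out = 14.978 kJ/mol
  T = 339.8 K: K = (2.123, 0.291), RR gives ψ = 0.248, H_out = 9.924 kJ/mol
  T = 334.6 K: K = (2.023, 0.274), RR gives ψ = 0.189, H_out = 7.083 kJ/mol
  T = 337.2 K: K = (2.073, 0.282), RR gives ψ = 0.219, H_out = 8.536 kJ/mol
  T = 338.5 K: K = (2.098, 0.287), RR gives ψ = 0.234, H_out = 9.238 kJ/mol
Linear interpolation between T = 337.2 (H_out = 8.536) and T = 338.5 (H_out = 9.238) on hF = 8.611 gives T ≈ 337.3 K, at which ψ = 0.22.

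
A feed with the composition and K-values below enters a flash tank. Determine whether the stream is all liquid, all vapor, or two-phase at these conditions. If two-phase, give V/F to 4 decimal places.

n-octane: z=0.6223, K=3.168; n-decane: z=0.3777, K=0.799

ΣzᵢKᵢ = 2.2732; Σzᵢ/Kᵢ = 0.6691.
Since Σzᵢ/Kᵢ < 1 the mixture is above its dew point — single vapor phase.

all vapor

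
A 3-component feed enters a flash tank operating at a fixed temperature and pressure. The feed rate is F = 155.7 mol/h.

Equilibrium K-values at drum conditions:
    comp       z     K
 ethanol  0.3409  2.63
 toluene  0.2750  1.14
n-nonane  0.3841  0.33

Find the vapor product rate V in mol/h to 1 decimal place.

Rachford–Rice: g(V/F) = Σ zᵢ(Kᵢ−1)/(1+V/F(Kᵢ−1)) = 0.
Feasibility: ΣzᵢKᵢ = 1.3368, Σzᵢ/Kᵢ = 1.5348 — both > 1, two phases present.
Newton–Raphson from V/F = 0.5:
  V/F = 0.5000: g = -0.04485, g' = -0.6696 → V/F = 0.4330
  V/F = 0.4330: g = -0.00047, g' = -0.6582 → V/F = 0.4323
Converged at V/F = 0.4323.
Then V = V/F·F = 0.4323·155.7 = 67.3 mol/h and L = F − V = 88.4 mol/h.

V = 67.3 mol/h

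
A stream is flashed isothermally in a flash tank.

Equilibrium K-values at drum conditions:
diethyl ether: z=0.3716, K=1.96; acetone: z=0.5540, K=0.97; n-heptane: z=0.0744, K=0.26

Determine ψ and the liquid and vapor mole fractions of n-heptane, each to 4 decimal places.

ψ = 0.9197, x_n-heptane = 0.2329, y_n-heptane = 0.0606

Rachford–Rice: g(ψ) = Σ zᵢ(Kᵢ−1)/(1+ψ(Kᵢ−1)) = 0.
g(0) = ΣzᵢKᵢ − 1 = 0.2851 and g(1) = 1 − Σzᵢ/Kᵢ = -0.0469, so a root lies in (0, 1).
Iterate (Newton) starting at ψ = 0.5:
  ψ = 0.5000: g = 0.13677, g' = -0.2595 → ψ = 1.0000
  ψ = 1.0000: g = -0.04688, g' = -0.6924 → ψ = 0.9323
  ψ = 0.9323: g = -0.00639, g' = -0.5196 → ψ = 0.9200
  ψ = 0.9200: g = -0.00014, g' = -0.4970 → ψ = 0.9197
Converged at ψ = 0.9197.
Compositions from xᵢ = zᵢ/(1+ψ(Kᵢ−1)), yᵢ = Kᵢxᵢ:
  diethyl ether: x = 0.1974, y = 0.3868
  acetone: x = 0.5697, y = 0.5526
  n-heptane: x = 0.2329, y = 0.0606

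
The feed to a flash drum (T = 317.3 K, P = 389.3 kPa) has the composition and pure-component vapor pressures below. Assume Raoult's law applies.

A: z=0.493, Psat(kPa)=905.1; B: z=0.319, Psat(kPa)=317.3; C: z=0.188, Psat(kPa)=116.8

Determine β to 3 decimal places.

Raoult's law: Kᵢ = Pᵢˢᵃᵗ/P = Pᵢˢᵃᵗ/389.3.
  K_A = 905.1/389.3 = 2.32494, K_B = 317.3/389.3 = 0.81505, K_C = 116.8/389.3 = 0.30003
Material balance + equilibrium reduce to Σ zᵢ(Kᵢ−1)/(1+β(Kᵢ−1)) = 0.
g(0) = ΣzᵢKᵢ − 1 = 0.463 and g(1) = 1 − Σzᵢ/Kᵢ = -0.230, so a root lies in (0, 1).
Iterate (Newton) starting at β = 0.62:
  β = 0.620: g = 0.0595, g' = -0.562 → β = 0.726
  β = 0.726: g = -0.0026, g' = -0.620 → β = 0.722
Converged at β = 0.722.

β = 0.722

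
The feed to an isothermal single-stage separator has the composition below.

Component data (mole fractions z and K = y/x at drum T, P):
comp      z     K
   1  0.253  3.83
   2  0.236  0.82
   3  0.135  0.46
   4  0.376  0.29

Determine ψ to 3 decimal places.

Rachford–Rice: g(ψ) = Σ zᵢ(Kᵢ−1)/(1+ψ(Kᵢ−1)) = 0.
Feasibility: ΣzᵢKᵢ = 1.334, Σzᵢ/Kᵢ = 1.944 — both > 1, two phases present.
Newton iteration, ψ⁰ = 0.33:
  ψ = 0.330: g = -0.1123, g' = -0.932 → ψ = 0.210
  ψ = 0.210: g = 0.0095, g' = -1.118 → ψ = 0.218
Converged at ψ = 0.218.

ψ = 0.218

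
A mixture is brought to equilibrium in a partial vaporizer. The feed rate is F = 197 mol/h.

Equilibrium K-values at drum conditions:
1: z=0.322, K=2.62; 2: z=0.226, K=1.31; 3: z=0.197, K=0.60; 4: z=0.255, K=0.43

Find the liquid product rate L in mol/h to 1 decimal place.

Let ψ = V/F and solve Σ zᵢ(Kᵢ−1)/(1+ψ(Kᵢ−1)) = 0.
Check two-phase: ΣzᵢKᵢ = 1.368 > 1 and Σzᵢ/Kᵢ = 1.217 > 1, so g(0) = 0.368 > 0 and g(1) = -0.217 < 0.
Newton–Raphson from ψ = 0.5:
  ψ = 0.500: g = 0.0471, g' = -0.486 → ψ = 0.597
  ψ = 0.597: g = 0.0005, g' = -0.479 → ψ = 0.598
Converged at ψ = 0.598.
Then V = ψ·F = 0.5979·197 = 117.8 mol/h and L = F − V = 79.2 mol/h.

L = 79.2 mol/h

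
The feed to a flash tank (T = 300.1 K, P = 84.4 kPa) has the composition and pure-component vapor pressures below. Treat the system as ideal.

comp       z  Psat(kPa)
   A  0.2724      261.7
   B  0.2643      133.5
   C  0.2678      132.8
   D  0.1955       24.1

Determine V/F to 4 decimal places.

Raoult's law: Kᵢ = Pᵢˢᵃᵗ/P = Pᵢˢᵃᵗ/84.4.
  K_A = 261.7/84.4 = 3.100711, K_B = 133.5/84.4 = 1.581754, K_C = 132.8/84.4 = 1.573460, K_D = 24.1/84.4 = 0.285545
Rachford–Rice: g(V/F) = Σ zᵢ(Kᵢ−1)/(1+V/F(Kᵢ−1)) = 0.
Feasibility: ΣzᵢKᵢ = 1.7399, Σzᵢ/Kᵢ = 1.1098 — both > 1, two phases present.
Newton–Raphson from V/F = 0.5:
  V/F = 0.5000: g = 0.30025, g' = -0.6344 → V/F = 0.9733
  V/F = 0.9733: g = -0.07387, g' = -1.2779 → V/F = 0.9155
  V/F = 0.9155: g = -0.00702, g' = -1.0507 → V/F = 0.9088
Converged at V/F = 0.9088.

V/F = 0.9088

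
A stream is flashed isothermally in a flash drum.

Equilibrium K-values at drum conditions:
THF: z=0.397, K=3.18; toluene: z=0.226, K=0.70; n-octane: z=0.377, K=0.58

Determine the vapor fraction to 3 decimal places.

ψ = 0.772

Rachford–Rice: g(ψ) = Σ zᵢ(Kᵢ−1)/(1+ψ(Kᵢ−1)) = 0.
Check two-phase: ΣzᵢKᵢ = 1.639 > 1 and Σzᵢ/Kᵢ = 1.098 > 1, so g(0) = 0.639 > 0 and g(1) = -0.098 < 0.
Newton iteration, ψ⁰ = 0.53:
  ψ = 0.530: g = 0.1172, g' = -0.545 → ψ = 0.745
  ψ = 0.745: g = 0.0120, g' = -0.449 → ψ = 0.772
Converged at ψ = 0.772.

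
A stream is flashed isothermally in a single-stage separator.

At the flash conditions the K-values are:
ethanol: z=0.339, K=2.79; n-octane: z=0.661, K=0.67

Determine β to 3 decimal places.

Material balance + equilibrium reduce to Σ zᵢ(Kᵢ−1)/(1+β(Kᵢ−1)) = 0.
g(0) = ΣzᵢKᵢ − 1 = 0.389 and g(1) = 1 − Σzᵢ/Kᵢ = -0.108, so a root lies in (0, 1).
Binary case is linear: z₁(K₁−1)(1+β(K₂−1)) + z₂(K₂−1)(1+β(K₁−1)) = 0
⇒ β = [z₁(K₁−1)+z₂(K₂−1)] / [−(K₁−1)(K₂−1)] = 0.3887/0.5907 = 0.658

β = 0.658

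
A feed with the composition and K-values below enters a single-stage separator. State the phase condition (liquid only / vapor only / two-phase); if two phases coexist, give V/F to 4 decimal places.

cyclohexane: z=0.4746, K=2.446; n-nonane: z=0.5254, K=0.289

two-phase, V/F = 0.3042

ΣzᵢKᵢ = 1.3127; Σzᵢ/Kᵢ = 2.0120.
Both exceed 1, so a two-phase solution exists.
Newton iteration, ψ⁰ = 0.4:
  ψ = 0.4000: g = -0.08723, g' = -0.9170 → ψ = 0.3049
  ψ = 0.3049: g = -0.00064, g' = -0.9110 → ψ = 0.3042
Converged at ψ = 0.3042.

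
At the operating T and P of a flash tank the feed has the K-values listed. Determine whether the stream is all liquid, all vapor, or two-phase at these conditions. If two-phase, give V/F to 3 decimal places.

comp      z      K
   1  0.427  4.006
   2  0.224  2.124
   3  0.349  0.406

two-phase, V/F = 0.928

ΣzᵢKᵢ = 2.328; Σzᵢ/Kᵢ = 1.072.
Both exceed 1, so a two-phase solution exists.
Rachford–Rice: g(ψ) = Σ zᵢ(Kᵢ−1)/(1+ψ(Kᵢ−1)) = 0.
Iterate (Newton) starting at ψ = 0.5:
  ψ = 0.500: g = 0.3791, g' = -0.981 → ψ = 0.886
  ψ = 0.886: g = 0.0385, g' = -0.908 → ψ = 0.929
  ψ = 0.929: g = -0.0008, g' = -0.949 → ψ = 0.928
Converged at ψ = 0.928.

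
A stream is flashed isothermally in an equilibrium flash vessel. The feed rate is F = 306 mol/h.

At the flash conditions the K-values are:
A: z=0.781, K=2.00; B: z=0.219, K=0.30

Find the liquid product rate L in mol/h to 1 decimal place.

Let β = V/F and solve Σ zᵢ(Kᵢ−1)/(1+β(Kᵢ−1)) = 0.
g(0) = ΣzᵢKᵢ − 1 = 0.628 and g(1) = 1 − Σzᵢ/Kᵢ = -0.120, so a root lies in (0, 1).
Binary case is linear: z₁(K₁−1)(1+β(K₂−1)) + z₂(K₂−1)(1+β(K₁−1)) = 0
⇒ β = [z₁(K₁−1)+z₂(K₂−1)] / [−(K₁−1)(K₂−1)] = 0.6277/0.7000 = 0.897
Then V = β·F = 0.8967·306 = 274.4 mol/h and L = F − V = 31.6 mol/h.

L = 31.6 mol/h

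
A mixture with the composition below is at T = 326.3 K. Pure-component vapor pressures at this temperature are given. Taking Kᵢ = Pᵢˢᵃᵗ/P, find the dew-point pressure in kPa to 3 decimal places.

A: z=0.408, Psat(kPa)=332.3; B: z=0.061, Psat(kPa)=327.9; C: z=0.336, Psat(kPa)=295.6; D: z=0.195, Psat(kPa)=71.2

Pdew = 189.062 kPa

At the dew point ψ → 1, so Σzᵢ/Kᵢ = 1 with Kᵢ = Pᵢˢᵃᵗ/P ⇒ 1/P = Σzᵢ/Pᵢˢᵃᵗ.
1/P = 0.408/332.3 + 0.061/327.9 + 0.336/295.6 + 0.195/71.2 = 0.005289 ⇒ P = 189.062 kPa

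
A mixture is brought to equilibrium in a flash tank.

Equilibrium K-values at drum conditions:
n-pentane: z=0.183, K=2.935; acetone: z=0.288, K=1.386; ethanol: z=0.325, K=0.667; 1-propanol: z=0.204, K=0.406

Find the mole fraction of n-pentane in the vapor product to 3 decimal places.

y_n-pentane = 0.293

Rachford–Rice: g(V/F) = Σ zᵢ(Kᵢ−1)/(1+V/F(Kᵢ−1)) = 0.
Feasibility: ΣzᵢKᵢ = 1.236, Σzᵢ/Kᵢ = 1.260 — both > 1, two phases present.
Newton iteration, V/F⁰ = 0.32:
  V/F = 0.320: g = 0.0469, g' = -0.450 → V/F = 0.424
  V/F = 0.424: g = 0.0020, g' = -0.416 → V/F = 0.429
Converged at V/F = 0.429.
Compositions from xᵢ = zᵢ/(1+V/F(Kᵢ−1)), yᵢ = Kᵢxᵢ:
  n-pentane: x = 0.100, y = 0.293
  acetone: x = 0.247, y = 0.342
  ethanol: x = 0.379, y = 0.253
  1-propanol: x = 0.274, y = 0.111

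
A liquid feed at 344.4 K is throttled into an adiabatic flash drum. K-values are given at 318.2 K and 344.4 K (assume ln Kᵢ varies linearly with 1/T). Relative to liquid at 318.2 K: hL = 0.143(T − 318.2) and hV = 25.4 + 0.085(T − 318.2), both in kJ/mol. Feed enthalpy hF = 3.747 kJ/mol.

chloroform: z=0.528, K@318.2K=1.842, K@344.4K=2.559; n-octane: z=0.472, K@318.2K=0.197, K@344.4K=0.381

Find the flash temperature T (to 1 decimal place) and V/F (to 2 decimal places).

Adiabatic flash: solve Rachford–Rice at each trial T, then check hF = ψ·hV(T) + (1−ψ)·hL(T).
  T = 318.2 K: K = (1.842, 0.197), RR gives ψ = 0.097, H_out = 2.463 kJ/mol
  T = 344.4 K: K = (2.559, 0.381), RR gives ψ = 0.550, H_out = 16.886 kJ/mol
  T = 331.3 K: K = (2.185, 0.278), RR gives ψ = 0.333, H_out = 10.069 kJ/mol
  T = 324.8 K: K = (2.011, 0.235), RR gives ψ = 0.223, H_out = 6.531 kJ/mol
  T = 321.5 K: K = (1.926, 0.215), RR gives ψ = 0.163, H_out = 4.579 kJ/mol
  T = 319.9 K: K = (1.885, 0.206), RR gives ψ = 0.132, H_out = 3.577 kJ/mol
Linear interpolation between T = 319.9 (H_out = 3.577) and T = 321.5 (H_out = 4.579) on hF = 3.747 gives T ≈ 320.2 K, at which ψ = 0.14.

T = 320.2 K, V/F = 0.14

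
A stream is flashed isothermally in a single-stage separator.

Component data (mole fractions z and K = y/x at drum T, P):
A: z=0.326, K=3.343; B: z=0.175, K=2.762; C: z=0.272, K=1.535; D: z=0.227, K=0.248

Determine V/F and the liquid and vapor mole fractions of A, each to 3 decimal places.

Newton iteration, V/F⁰ = 0.5:
  V/F = 0.500: g = 0.3569, g' = -0.911 → V/F = 0.892
  V/F = 0.892: g = -0.0525, g' = -1.488 → V/F = 0.856
  V/F = 0.856: g = -0.0028, g' = -1.334 → V/F = 0.854
Converged at V/F = 0.854.
Compositions from xᵢ = zᵢ/(1+V/F(Kᵢ−1)), yᵢ = Kᵢxᵢ:
  A: x = 0.109, y = 0.363
  B: x = 0.070, y = 0.193
  C: x = 0.187, y = 0.287
  D: x = 0.635, y = 0.157

V/F = 0.854, x_A = 0.109, y_A = 0.363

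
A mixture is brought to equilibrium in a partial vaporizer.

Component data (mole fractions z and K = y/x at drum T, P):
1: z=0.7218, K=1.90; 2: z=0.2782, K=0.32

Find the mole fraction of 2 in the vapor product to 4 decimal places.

Binary case is linear: z₁(K₁−1)(1+β(K₂−1)) + z₂(K₂−1)(1+β(K₁−1)) = 0
⇒ β = [z₁(K₁−1)+z₂(K₂−1)] / [−(K₁−1)(K₂−1)] = 0.46044/0.61200 = 0.7524
Compositions from xᵢ = zᵢ/(1+β(Kᵢ−1)), yᵢ = Kᵢxᵢ:
  1: x = 0.4304, y = 0.8177
  2: x = 0.5696, y = 0.1823

y_2 = 0.1823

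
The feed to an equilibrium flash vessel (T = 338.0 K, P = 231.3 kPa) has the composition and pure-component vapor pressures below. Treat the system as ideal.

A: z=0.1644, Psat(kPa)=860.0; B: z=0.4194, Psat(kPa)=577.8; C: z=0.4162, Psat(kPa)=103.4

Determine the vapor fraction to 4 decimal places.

ψ = 0.8190

Raoult's law: Kᵢ = Pᵢˢᵃᵗ/P = Pᵢˢᵃᵗ/231.3.
  K_A = 860.0/231.3 = 3.718115, K_B = 577.8/231.3 = 2.498054, K_C = 103.4/231.3 = 0.447038
Iterate (Newton) starting at ψ = 0.53:
  ψ = 0.5300: g = 0.20776, g' = -0.7510 → ψ = 0.8066
  ψ = 0.8066: g = 0.00902, g' = -0.7269 → ψ = 0.8190
Converged at ψ = 0.8190.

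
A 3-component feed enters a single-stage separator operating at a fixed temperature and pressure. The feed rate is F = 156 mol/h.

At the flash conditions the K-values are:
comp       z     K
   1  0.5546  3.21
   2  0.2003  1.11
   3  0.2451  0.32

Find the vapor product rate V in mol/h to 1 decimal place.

Material balance + equilibrium reduce to Σ zᵢ(Kᵢ−1)/(1+ψ(Kᵢ−1)) = 0.
Check two-phase: ΣzᵢKᵢ = 2.0810 > 1 and Σzᵢ/Kᵢ = 1.1192 > 1, so g(0) = 1.0810 > 0 and g(1) = -0.1192 < 0.
Newton iteration, ψ⁰ = 0.54:
  ψ = 0.5400: g = 0.31621, g' = -0.8482 → ψ = 0.9128
  ψ = 0.9128: g = -0.01318, g' = -1.0873 → ψ = 0.9007
  ψ = 0.9007: g = -0.00017, g' = -1.0595 → ψ = 0.9005
Converged at ψ = 0.9005.
Then V = ψ·F = 0.9005·156 = 140.5 mol/h and L = F − V = 15.5 mol/h.

V = 140.5 mol/h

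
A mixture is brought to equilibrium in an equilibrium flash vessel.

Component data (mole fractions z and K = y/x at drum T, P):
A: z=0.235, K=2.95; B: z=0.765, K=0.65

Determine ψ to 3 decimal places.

Binary case is linear: z₁(K₁−1)(1+ψ(K₂−1)) + z₂(K₂−1)(1+ψ(K₁−1)) = 0
⇒ ψ = [z₁(K₁−1)+z₂(K₂−1)] / [−(K₁−1)(K₂−1)] = 0.1905/0.6825 = 0.279

ψ = 0.279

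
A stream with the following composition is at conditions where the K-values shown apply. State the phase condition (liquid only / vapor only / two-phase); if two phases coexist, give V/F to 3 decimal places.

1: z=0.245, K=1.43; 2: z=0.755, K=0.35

liquid only

ΣzᵢKᵢ = 0.615; Σzᵢ/Kᵢ = 2.328.
Since ΣzᵢKᵢ < 1 the mixture is below its bubble point — single liquid phase.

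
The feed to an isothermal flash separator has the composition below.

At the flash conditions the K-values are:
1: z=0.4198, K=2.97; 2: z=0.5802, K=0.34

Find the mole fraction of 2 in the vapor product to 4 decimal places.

y_2 = 0.2547

Let ψ = V/F and solve Σ zᵢ(Kᵢ−1)/(1+ψ(Kᵢ−1)) = 0.
Feasibility: ΣzᵢKᵢ = 1.4441, Σzᵢ/Kᵢ = 1.8478 — both > 1, two phases present.
Binary case is linear: z₁(K₁−1)(1+ψ(K₂−1)) + z₂(K₂−1)(1+ψ(K₁−1)) = 0
⇒ ψ = [z₁(K₁−1)+z₂(K₂−1)] / [−(K₁−1)(K₂−1)] = 0.44407/1.30020 = 0.3415
Compositions from xᵢ = zᵢ/(1+ψ(Kᵢ−1)), yᵢ = Kᵢxᵢ:
  1: x = 0.2510, y = 0.7453
  2: x = 0.7490, y = 0.2547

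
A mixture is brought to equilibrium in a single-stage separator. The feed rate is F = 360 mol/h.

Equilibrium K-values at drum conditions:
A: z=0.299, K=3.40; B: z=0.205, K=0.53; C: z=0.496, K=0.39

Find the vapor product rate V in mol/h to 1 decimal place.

Rachford–Rice: g(V/F) = Σ zᵢ(Kᵢ−1)/(1+V/F(Kᵢ−1)) = 0.
Check two-phase: ΣzᵢKᵢ = 1.319 > 1 and Σzᵢ/Kᵢ = 1.747 > 1, so g(0) = 0.319 > 0 and g(1) = -0.747 < 0.
Newton iteration, V/F⁰ = 0.36:
  V/F = 0.360: g = -0.1187, g' = -0.864 → V/F = 0.223
  V/F = 0.223: g = 0.0099, g' = -1.035 → V/F = 0.232
Converged at V/F = 0.232.
Then V = V/F·F = 0.2324·360 = 83.6 mol/h and L = F − V = 276.4 mol/h.

V = 83.6 mol/h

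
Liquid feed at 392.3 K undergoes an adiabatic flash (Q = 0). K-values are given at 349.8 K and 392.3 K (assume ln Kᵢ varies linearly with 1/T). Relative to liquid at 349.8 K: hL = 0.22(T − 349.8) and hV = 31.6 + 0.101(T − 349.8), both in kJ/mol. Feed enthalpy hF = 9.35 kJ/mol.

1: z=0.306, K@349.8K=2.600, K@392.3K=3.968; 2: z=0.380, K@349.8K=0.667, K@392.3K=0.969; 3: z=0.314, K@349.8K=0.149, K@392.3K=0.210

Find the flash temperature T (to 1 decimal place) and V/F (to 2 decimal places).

T = 362.2 K, V/F = 0.22

Adiabatic flash: solve Rachford–Rice at each trial T, then check hF = ψ·hV(T) + (1−ψ)·hL(T).
  T = 349.8 K: K = (2.600, 0.667, 0.149), RR gives ψ = 0.099, H_out = 3.128 kJ/mol
  T = 392.3 K: K = (3.968, 0.969, 0.210), RR gives ψ = 0.442, H_out = 21.075 kJ/mol
  T = 371.1 K: K = (3.253, 0.813, 0.179), RR gives ψ = 0.293, H_out = 13.216 kJ/mol
  T = 360.5 K: K = (2.919, 0.739, 0.164), RR gives ψ = 0.205, H_out = 8.561 kJ/mol
  T = 365.8 K: K = (3.084, 0.776, 0.171), RR gives ψ = 0.251, H_out = 10.963 kJ/mol
  T = 363.1 K: K = (3.000, 0.757, 0.167), RR gives ψ = 0.228, H_out = 9.760 kJ/mol
  T = 361.8 K: K = (2.959, 0.748, 0.166), RR gives ψ = 0.216, H_out = 9.165 kJ/mol
Linear interpolation between T = 361.8 (H_out = 9.165) and T = 363.1 (H_out = 9.760) on hF = 9.35 gives T ≈ 362.2 K, at which ψ = 0.22.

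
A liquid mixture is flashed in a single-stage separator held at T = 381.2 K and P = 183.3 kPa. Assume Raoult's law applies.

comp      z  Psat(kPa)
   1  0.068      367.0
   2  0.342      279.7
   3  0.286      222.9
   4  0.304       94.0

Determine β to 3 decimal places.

β = 0.702

Raoult's law: Kᵢ = Pᵢˢᵃᵗ/P = Pᵢˢᵃᵗ/183.3.
  K_1 = 367.0/183.3 = 2.00218, K_2 = 279.7/183.3 = 1.52591, K_3 = 222.9/183.3 = 1.21604, K_4 = 94.0/183.3 = 0.51282
Rachford–Rice: g(β) = Σ zᵢ(Kᵢ−1)/(1+β(Kᵢ−1)) = 0.
Feasibility: ΣzᵢKᵢ = 1.162, Σzᵢ/Kᵢ = 1.086 — both > 1, two phases present.
Newton iteration, β⁰ = 0.63:
  β = 0.630: g = 0.0176, g' = -0.240 → β = 0.703
  β = 0.703: g = -0.0004, g' = -0.251 → β = 0.702
Converged at β = 0.702.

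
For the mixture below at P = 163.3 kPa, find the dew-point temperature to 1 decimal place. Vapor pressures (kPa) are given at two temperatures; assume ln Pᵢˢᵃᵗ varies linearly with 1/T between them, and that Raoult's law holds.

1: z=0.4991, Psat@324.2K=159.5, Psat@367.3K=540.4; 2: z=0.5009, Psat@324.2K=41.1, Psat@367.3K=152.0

T = 353.7 K

Dew-point temperature: Σzᵢ·P/Pᵢˢᵃᵗ(T) = 1. Interpolate ln Pᵢˢᵃᵗ = aᵢ + bᵢ/T.
  T = 324.2 K: ΣzᵢP/Pᵢˢᵃᵗ = 2.5012
  T = 367.3 K: ΣzᵢP/Pᵢˢᵃᵗ = 0.6890
  T = 345.8 K: ΣzᵢP/Pᵢˢᵃᵗ = 1.2589
  T = 356.6 K: ΣzᵢP/Pᵢˢᵃᵗ = 0.9216
  T = 351.2 K: ΣzᵢP/Pᵢˢᵃᵗ = 1.0745
  T = 353.9 K: ΣzᵢP/Pᵢˢᵃᵗ = 0.9945
Interpolating between 351.2 K and 353.9 K gives T ≈ 353.7 K.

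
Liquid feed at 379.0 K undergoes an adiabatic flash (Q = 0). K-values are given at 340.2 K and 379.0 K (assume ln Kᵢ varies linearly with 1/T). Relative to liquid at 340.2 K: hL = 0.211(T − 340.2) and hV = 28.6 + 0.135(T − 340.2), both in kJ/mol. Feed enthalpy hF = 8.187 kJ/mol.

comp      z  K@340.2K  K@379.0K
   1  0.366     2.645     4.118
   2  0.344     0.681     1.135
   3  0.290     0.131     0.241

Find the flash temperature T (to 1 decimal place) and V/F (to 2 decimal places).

Adiabatic flash: solve Rachford–Rice at each trial T, then check hF = ψ·hV(T) + (1−ψ)·hL(T).
  T = 340.2 K: K = (2.645, 0.681, 0.131), RR gives ψ = 0.234, H_out = 6.686 kJ/mol
  T = 379.0 K: K = (4.118, 1.135, 0.241), RR gives ψ = 0.636, H_out = 24.496 kJ/mol
  T = 359.6 K: K = (3.340, 0.891, 0.181), RR gives ψ = 0.452, H_out = 16.341 kJ/mol
  T = 349.9 K: K = (2.982, 0.782, 0.155), RR gives ψ = 0.349, H_out = 11.765 kJ/mol
  T = 345.0 K: K = (2.809, 0.730, 0.142), RR gives ψ = 0.293, H_out = 9.275 kJ/mol
  T = 342.6 K: K = (2.726, 0.705, 0.137), RR gives ψ = 0.264, H_out = 8.001 kJ/mol
  T = 343.8 K: K = (2.768, 0.718, 0.139), RR gives ψ = 0.278, H_out = 8.643 kJ/mol
Linear interpolation between T = 342.6 (H_out = 8.001) and T = 343.8 (H_out = 8.643) on hF = 8.187 gives T ≈ 342.9 K, at which ψ = 0.27.

T = 342.9 K, V/F = 0.27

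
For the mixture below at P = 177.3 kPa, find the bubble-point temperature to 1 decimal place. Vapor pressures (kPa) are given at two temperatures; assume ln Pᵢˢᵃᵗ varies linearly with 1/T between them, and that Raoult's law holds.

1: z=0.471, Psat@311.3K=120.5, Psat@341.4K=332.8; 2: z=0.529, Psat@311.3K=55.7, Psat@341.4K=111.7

T = 334.5 K

Bubble-point temperature: ΣzᵢPᵢˢᵃᵗ(T) = P. Interpolate ln Pᵢˢᵃᵗ = aᵢ + bᵢ/T.
  T = 311.3 K: ΣzᵢPᵢˢᵃᵗ = 86.22 kPa
  T = 341.4 K: ΣzᵢPᵢˢᵃᵗ = 215.84 kPa
  T = 326.4 K: ΣzᵢPᵢˢᵃᵗ = 139.17 kPa
  T = 333.9 K: ΣzᵢPᵢˢᵃᵗ = 174.07 kPa
  T = 337.6 K: ΣzᵢPᵢˢᵃᵗ = 193.76 kPa
  T = 335.8 K: ΣzᵢPᵢˢᵃᵗ = 183.96 kPa
Interpolating between 333.9 K and 335.8 K gives T ≈ 334.5 K.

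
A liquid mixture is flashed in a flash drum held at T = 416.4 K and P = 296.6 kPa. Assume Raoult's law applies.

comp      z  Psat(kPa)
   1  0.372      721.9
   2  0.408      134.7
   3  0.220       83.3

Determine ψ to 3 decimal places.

ψ = 0.174

Raoult's law: Kᵢ = Pᵢˢᵃᵗ/P = Pᵢˢᵃᵗ/296.6.
  K_1 = 721.9/296.6 = 2.43392, K_2 = 134.7/296.6 = 0.45415, K_3 = 83.3/296.6 = 0.28085
Rachford–Rice: g(ψ) = Σ zᵢ(Kᵢ−1)/(1+ψ(Kᵢ−1)) = 0.
Check two-phase: ΣzᵢKᵢ = 1.152 > 1 and Σzᵢ/Kᵢ = 1.835 > 1, so g(0) = 0.152 > 0 and g(1) = -0.835 < 0.
Newton iteration, ψ⁰ = 0.5:
  ψ = 0.500: g = -0.2427, g' = -0.767 → ψ = 0.184
  ψ = 0.184: g = -0.0075, g' = -0.781 → ψ = 0.174
Converged at ψ = 0.174.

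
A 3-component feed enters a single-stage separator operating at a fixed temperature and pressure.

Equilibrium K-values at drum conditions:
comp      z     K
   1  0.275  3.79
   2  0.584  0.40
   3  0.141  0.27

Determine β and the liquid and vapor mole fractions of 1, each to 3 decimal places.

Let β = V/F and solve Σ zᵢ(Kᵢ−1)/(1+β(Kᵢ−1)) = 0.
Check two-phase: ΣzᵢKᵢ = 1.314 > 1 and Σzᵢ/Kᵢ = 2.055 > 1, so g(0) = 0.314 > 0 and g(1) = -1.055 < 0.
Newton–Raphson from β = 0.5:
  β = 0.500: g = -0.3423, g' = -0.989 → β = 0.154
  β = 0.154: g = 0.0350, g' = -1.399 → β = 0.179
  β = 0.179: g = 0.0011, g' = -1.316 → β = 0.180
Converged at β = 0.180.
Compositions from xᵢ = zᵢ/(1+β(Kᵢ−1)), yᵢ = Kᵢxᵢ:
  1: x = 0.183, y = 0.694
  2: x = 0.655, y = 0.262
  3: x = 0.162, y = 0.044

β = 0.180, x_1 = 0.183, y_1 = 0.694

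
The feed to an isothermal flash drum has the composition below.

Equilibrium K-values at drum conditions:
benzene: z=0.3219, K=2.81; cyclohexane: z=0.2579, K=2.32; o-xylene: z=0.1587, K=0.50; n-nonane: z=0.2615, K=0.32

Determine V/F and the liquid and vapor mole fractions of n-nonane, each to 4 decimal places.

Rachford–Rice: g(V/F) = Σ zᵢ(Kᵢ−1)/(1+V/F(Kᵢ−1)) = 0.
g(0) = ΣzᵢKᵢ − 1 = 0.6659 and g(1) = 1 − Σzᵢ/Kᵢ = -0.3603, so a root lies in (0, 1).
Newton iteration, V/F⁰ = 0.68:
  V/F = 0.6800: g = -0.01042, g' = -0.8462 → V/F = 0.6677
  V/F = 0.6677: g = -0.00005, g' = -0.8382 → V/F = 0.6676
Converged at V/F = 0.6676.
Compositions from xᵢ = zᵢ/(1+V/F(Kᵢ−1)), yᵢ = Kᵢxᵢ:
  benzene: x = 0.1458, y = 0.4096
  cyclohexane: x = 0.1371, y = 0.3180
  o-xylene: x = 0.2382, y = 0.1191
  n-nonane: x = 0.4789, y = 0.1533

V/F = 0.6676, x_n-nonane = 0.4789, y_n-nonane = 0.1533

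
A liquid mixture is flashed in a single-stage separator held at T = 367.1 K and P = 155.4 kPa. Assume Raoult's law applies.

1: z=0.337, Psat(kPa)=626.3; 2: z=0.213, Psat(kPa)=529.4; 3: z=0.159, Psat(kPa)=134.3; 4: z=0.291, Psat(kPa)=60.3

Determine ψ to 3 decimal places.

ψ = 0.917

Raoult's law: Kᵢ = Pᵢˢᵃᵗ/P = Pᵢˢᵃᵗ/155.4.
  K_1 = 626.3/155.4 = 4.03024, K_2 = 529.4/155.4 = 3.40669, K_3 = 134.3/155.4 = 0.86422, K_4 = 60.3/155.4 = 0.38803
Rachford–Rice: g(ψ) = Σ zᵢ(Kᵢ−1)/(1+ψ(Kᵢ−1)) = 0.
Feasibility: ΣzᵢKᵢ = 2.334, Σzᵢ/Kᵢ = 1.080 — both > 1, two phases present.
Newton–Raphson from ψ = 0.5:
  ψ = 0.500: g = 0.3589, g' = -0.973 → ψ = 0.869
  ψ = 0.869: g = 0.0421, g' = -0.864 → ψ = 0.918
  ψ = 0.918: g = -0.0010, g' = -0.907 → ψ = 0.917
Converged at ψ = 0.917.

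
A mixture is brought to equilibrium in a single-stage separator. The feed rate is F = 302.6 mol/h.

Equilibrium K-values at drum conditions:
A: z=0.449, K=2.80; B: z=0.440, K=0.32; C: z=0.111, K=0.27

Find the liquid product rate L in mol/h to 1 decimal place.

Material balance + equilibrium reduce to Σ zᵢ(Kᵢ−1)/(1+ψ(Kᵢ−1)) = 0.
Check two-phase: ΣzᵢKᵢ = 1.428 > 1 and Σzᵢ/Kᵢ = 1.946 > 1, so g(0) = 0.428 > 0 and g(1) = -0.946 < 0.
Newton iteration, ψ⁰ = 0.5:
  ψ = 0.500: g = -0.1556, g' = -1.017 → ψ = 0.347
  ψ = 0.347: g = -0.0026, g' = -1.006 → ψ = 0.344
Converged at ψ = 0.344.
Then V = ψ·F = 0.3444·302.6 = 104.2 mol/h and L = F − V = 198.4 mol/h.

L = 198.4 mol/h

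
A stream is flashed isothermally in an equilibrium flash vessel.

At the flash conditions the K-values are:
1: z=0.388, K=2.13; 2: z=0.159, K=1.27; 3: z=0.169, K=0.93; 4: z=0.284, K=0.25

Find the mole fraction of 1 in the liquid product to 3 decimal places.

Newton iteration, ψ⁰ = 0.5:
  ψ = 0.500: g = -0.0351, g' = -0.621 → ψ = 0.444
  ψ = 0.444: g = -0.0010, g' = -0.589 → ψ = 0.442
Converged at ψ = 0.442.
Compositions from xᵢ = zᵢ/(1+ψ(Kᵢ−1)), yᵢ = Kᵢxᵢ:
  1: x = 0.259, y = 0.551
  2: x = 0.142, y = 0.180
  3: x = 0.174, y = 0.162
  4: x = 0.425, y = 0.106

x_1 = 0.259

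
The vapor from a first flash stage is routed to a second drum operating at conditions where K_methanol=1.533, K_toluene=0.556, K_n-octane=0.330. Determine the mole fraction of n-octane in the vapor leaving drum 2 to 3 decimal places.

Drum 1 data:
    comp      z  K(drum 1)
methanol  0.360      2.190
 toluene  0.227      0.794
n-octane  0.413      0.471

y_n-octane (drum 2) = 0.089

Drum 1:
Iterate (Newton) starting at ψ₁ = 0.5:
  ψ₁ = 0.500: g = -0.0806, g' = -0.426 → ψ₁ = 0.311
  ψ₁ = 0.311: g = 0.0013, g' = -0.448 → ψ₁ = 0.314
Converged at ψ₁ = 0.314.
Drum-1 compositions:
  methanol: x = 0.262, y = 0.574
  toluene: x = 0.243, y = 0.193
  n-octane: x = 0.495, y = 0.233
Drum-2 feed = drum-1 vapor: z₂ = (0.5741, 0.1927, 0.2332).
Drum 2:
Rachford–Rice: g(ψ₂) = Σ zᵢ(Kᵢ−1)/(1+ψ₂(Kᵢ−1)) = 0.
g(0) = ΣzᵢKᵢ − 1 = 0.064 and g(1) = 1 − Σzᵢ/Kᵢ = -0.428, so a root lies in (0, 1).
Newton–Raphson from ψ₂ = 0.5:
  ψ₂ = 0.500: g = -0.1034, g' = -0.401 → ψ₂ = 0.242
  ψ₂ = 0.242: g = -0.0115, g' = -0.325 → ψ₂ = 0.207
Converged at ψ₂ = 0.207.
  methanol: x = 0.517, y = 0.793
  toluene: x = 0.212, y = 0.118
  n-octane: x = 0.271, y = 0.089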